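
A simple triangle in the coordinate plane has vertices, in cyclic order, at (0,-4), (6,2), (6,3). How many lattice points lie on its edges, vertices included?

8

Summing gcd(|Δx|,|Δy|) over the edges gives the boundary count: gcd(6,6) + gcd(0,1) + gcd(6,7) = 6+1+1 = 8.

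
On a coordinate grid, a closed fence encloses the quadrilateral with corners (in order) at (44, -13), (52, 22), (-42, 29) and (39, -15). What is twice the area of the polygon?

3728

By the shoelace formula, twice the signed area is |(44·22 − 52·(-13)) + (52·29 − (-42)·22) + ((-42)·(-15) − 39·29) + (39·(-13) − 44·(-15))| = 3728, so the area is 1864.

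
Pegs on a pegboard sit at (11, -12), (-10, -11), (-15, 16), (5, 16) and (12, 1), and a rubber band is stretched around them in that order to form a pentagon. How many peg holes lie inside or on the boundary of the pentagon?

627

By the shoelace formula, twice the signed area is |(11·(-11) − (-10)·(-12)) + ((-10)·16 − (-15)·(-11)) + ((-15)·16 − 5·16) + (5·1 − 12·16) + (12·(-12) − 11·1)| = 1228, so the area is 614.
The number of boundary lattice points is Σ gcd(|Δx|,|Δy|) = gcd(21,1) + gcd(5,27) + gcd(20,0) + gcd(7,15) + gcd(1,13) = 1+1+20+1+1 = 24.
Pick's theorem gives I = A − B/2 + 1 = 614 − 24/2 + 1 = 603, so the closed region contains I + B = 603 + 24 = 627 lattice points.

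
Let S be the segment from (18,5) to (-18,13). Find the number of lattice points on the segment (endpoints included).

The number of lattice points on a segment between lattice points is gcd(|Δx|,|Δy|) + 1 = gcd(36,8) + 1 = 4 + 1 = 5.

5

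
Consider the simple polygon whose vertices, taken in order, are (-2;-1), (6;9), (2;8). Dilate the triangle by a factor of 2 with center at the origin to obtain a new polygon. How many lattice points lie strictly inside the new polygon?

Using the shoelace formula, 2A = |((-2)·9 − 6·(-1)) + (6·8 − 2·9) + (2·(-1) − (-2)·8)| = 32, so the area is 16.
Along each edge there are gcd(|Δx|,|Δy|)+1 lattice points, so counting each shared vertex once the boundary has gcd(8,10) + gcd(4,1) + gcd(4,9) = 2+1+1 = 4.
Scaling by 2 multiplies the area by 2² = 4 (so the new area is 64) and multiplies the boundary lattice-point count by 2, giving 8.
By Pick's theorem, the interior count of the dilated polygon is 64 − 8/2 + 1 = 61.

61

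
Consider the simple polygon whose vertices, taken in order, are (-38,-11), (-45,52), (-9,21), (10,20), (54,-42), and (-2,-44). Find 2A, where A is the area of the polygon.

Using the shoelace formula, 2A = |[(-38)·52 − (-45)·(-11)] + [(-45)·21 − (-9)·52] + [(-9)·20 − 10·21] + [10·(-42) − 54·20] + [54·(-44) − (-2)·(-42)] + [(-2)·(-11) − (-38)·(-44)]| = 8948, so the area is 4474.

8948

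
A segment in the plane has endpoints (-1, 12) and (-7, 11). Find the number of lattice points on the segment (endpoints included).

The number of lattice points on a segment between lattice points is gcd(|Δx|,|Δy|) + 1 = gcd(6,1) + 1 = 1 + 1 = 2.

2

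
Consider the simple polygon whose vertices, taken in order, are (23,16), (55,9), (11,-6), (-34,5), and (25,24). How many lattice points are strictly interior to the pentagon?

Using the shoelace formula, 2A = |[23·9 − 55·16] + [55·(-6) − 11·9] + [11·5 − (-34)·(-6)] + [(-34)·24 − 25·5] + [25·16 − 23·24]| = 2344, so the area is 1172.
The number of boundary lattice points is Σ gcd(|Δx|,|Δy|) = gcd(32,7) + gcd(44,15) + gcd(45,11) + gcd(59,19) + gcd(2,8) = 1+1+1+1+2 = 6.
By Pick's theorem A = I + B/2 − 1, so I = 1172 − 6/2 + 1 = 1170.

1170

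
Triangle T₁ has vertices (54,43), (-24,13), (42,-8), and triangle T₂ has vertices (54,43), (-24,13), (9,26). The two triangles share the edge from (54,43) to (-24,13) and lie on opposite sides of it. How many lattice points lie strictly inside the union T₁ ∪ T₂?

1818

The union is the simple quadrilateral with vertices (54,43), (42,-8), (-24,13), (9,26) in order.
By the shoelace formula, twice the signed area is |(54·(-8) − 42·43) + (42·13 − (-24)·(-8)) + ((-24)·26 − 9·13) + (9·43 − 54·26)| = 3642, so the area is 1821.
Summing gcd(|Δx|,|Δy|) over the edges gives the boundary count: gcd(12,51) + gcd(66,21) + gcd(33,13) + gcd(45,17) = 3+3+1+1 = 8.
By Pick's theorem I = A − B/2 + 1 = 1821 − 8/2 + 1 = 1818.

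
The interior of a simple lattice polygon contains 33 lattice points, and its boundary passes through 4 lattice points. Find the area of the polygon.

Pick's theorem states A = I + B/2 − 1, so A = 33 + 4/2 − 1 = 34.

34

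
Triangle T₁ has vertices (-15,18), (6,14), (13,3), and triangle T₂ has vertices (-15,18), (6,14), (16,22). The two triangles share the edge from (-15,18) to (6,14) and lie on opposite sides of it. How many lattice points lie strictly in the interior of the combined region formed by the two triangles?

204

The union is the simple quadrilateral with vertices (-15,18), (13,3), (6,14), (16,22) in order.
By the shoelace formula, twice the signed area is |((-15)·3 − 13·18) + (13·14 − 6·3) + (6·22 − 16·14) + (16·18 − (-15)·22)| = 411, so the area is 205.5.
Along each edge there are gcd(|Δx|,|Δy|)+1 lattice points, so counting each shared vertex once the boundary has gcd(28,15) + gcd(7,11) + gcd(10,8) + gcd(31,4) = 1+1+2+1 = 5.
By Pick's theorem I = A − B/2 + 1 = 205.5 − 5/2 + 1 = 204.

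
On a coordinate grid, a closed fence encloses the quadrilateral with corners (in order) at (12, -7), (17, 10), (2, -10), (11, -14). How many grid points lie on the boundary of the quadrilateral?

8

Along each edge there are gcd(|Δx|,|Δy|)+1 lattice points, so counting each shared vertex once the boundary has gcd(5,17) + gcd(15,20) + gcd(9,4) + gcd(1,7) = 1+5+1+1 = 8.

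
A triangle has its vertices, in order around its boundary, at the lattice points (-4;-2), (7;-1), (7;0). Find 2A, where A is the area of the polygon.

11

By the shoelace formula, twice the signed area is |((-4)·(-1) − 7·(-2)) + (7·0 − 7·(-1)) + (7·(-2) − (-4)·0)| = 11, so the area is 5.5.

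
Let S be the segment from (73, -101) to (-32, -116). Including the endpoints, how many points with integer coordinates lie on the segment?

16

The number of lattice points on a segment between lattice points is gcd(|Δx|,|Δy|) + 1 = gcd(105,15) + 1 = 15 + 1 = 16.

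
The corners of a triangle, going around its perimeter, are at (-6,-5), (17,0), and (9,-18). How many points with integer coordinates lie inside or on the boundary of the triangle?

190

The shoelace formula gives twice the area as |[(-6)·0 − 17·(-5)] + [17·(-18) − 9·0] + [9·(-5) − (-6)·(-18)]| = 374, so the area is 187.
Summing gcd(|Δx|,|Δy|) over the edges gives the boundary count: gcd(23,5) + gcd(8,18) + gcd(15,13) = 1+2+1 = 4.
Pick's theorem gives I = A − B/2 + 1 = 187 − 4/2 + 1 = 186, so the closed region contains I + B = 186 + 4 = 190 lattice points.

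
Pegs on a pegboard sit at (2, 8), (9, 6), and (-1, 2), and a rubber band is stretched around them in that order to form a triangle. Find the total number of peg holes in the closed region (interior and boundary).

28

The shoelace formula gives twice the area as |(2·6 − 9·8) + (9·2 − (-1)·6) + ((-1)·8 − 2·2)| = 48, so the area is 24.
Along each edge there are gcd(|Δx|,|Δy|)+1 lattice points, so counting each shared vertex once the boundary has gcd(7,2) + gcd(10,4) + gcd(3,6) = 1+2+3 = 6.
Pick's theorem gives I = A − B/2 + 1 = 24 − 6/2 + 1 = 22, so the closed region contains I + B = 22 + 6 = 28 lattice points.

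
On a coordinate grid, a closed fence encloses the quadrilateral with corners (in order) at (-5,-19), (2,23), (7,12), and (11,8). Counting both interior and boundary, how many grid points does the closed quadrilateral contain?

The shoelace formula gives twice the area as |[(-5)·23 − 2·(-19)] + [2·12 − 7·23] + [7·8 − 11·12] + [11·(-19) − (-5)·8]| = 459, so the area is 229.5.
The number of boundary lattice points is Σ gcd(|Δx|,|Δy|) = gcd(7,42) + gcd(5,11) + gcd(4,4) + gcd(16,27) = 7+1+4+1 = 13.
Pick's theorem gives I = A − B/2 + 1 = 229.5 − 13/2 + 1 = 224, so the closed region contains I + B = 224 + 13 = 237 lattice points.

237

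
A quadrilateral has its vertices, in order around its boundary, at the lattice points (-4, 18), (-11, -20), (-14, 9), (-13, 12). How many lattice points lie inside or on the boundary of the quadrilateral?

Using the shoelace formula, 2A = |[(-4)·(-20) − (-11)·18] + [(-11)·9 − (-14)·(-20)] + [(-14)·12 − (-13)·9] + [(-13)·18 − (-4)·12]| = 338, so the area is 169.
The number of boundary lattice points is Σ gcd(|Δx|,|Δy|) = gcd(7,38) + gcd(3,29) + gcd(1,3) + gcd(9,6) = 1+1+1+3 = 6.
Pick's theorem gives I = A − B/2 + 1 = 169 − 6/2 + 1 = 167, so the closed region contains I + B = 167 + 6 = 173 lattice points.

173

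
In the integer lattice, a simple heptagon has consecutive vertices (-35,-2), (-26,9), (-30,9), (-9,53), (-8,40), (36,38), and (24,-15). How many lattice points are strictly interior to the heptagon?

Using the shoelace formula, 2A = |[(-35)·9 − (-26)·(-2)] + [(-26)·9 − (-30)·9] + [(-30)·53 − (-9)·9] + [(-9)·40 − (-8)·53] + [(-8)·38 − 36·40] + [36·(-15) − 24·38] + [24·(-2) − (-35)·(-15)]| = 5545, so the area is 2772.5.
The number of boundary lattice points is Σ gcd(|Δx|,|Δy|) = gcd(9,11) + gcd(4,0) + gcd(21,44) + gcd(1,13) + gcd(44,2) + gcd(12,53) + gcd(59,13) = 1+4+1+1+2+1+1 = 11.
Pick's theorem gives I = A − B/2 + 1 = 2772.5 − 11/2 + 1 = 2768.

2768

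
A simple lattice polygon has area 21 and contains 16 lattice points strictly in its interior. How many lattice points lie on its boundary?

Pick's theorem gives A = I + B/2 − 1, so B = 2(A − I + 1) = 2(21 − 16 + 1) = 12.

12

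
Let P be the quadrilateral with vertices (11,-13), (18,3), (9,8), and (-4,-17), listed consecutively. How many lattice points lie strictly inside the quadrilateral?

250

The shoelace formula gives twice the area as |(11·3 − 18·(-13)) + (18·8 − 9·3) + (9·(-17) − (-4)·8) + ((-4)·(-13) − 11·(-17))| = 502, so the area is 251.
Along each edge there are gcd(|Δx|,|Δy|)+1 lattice points, so counting each shared vertex once the boundary has gcd(7,16) + gcd(9,5) + gcd(13,25) + gcd(15,4) = 1+1+1+1 = 4.
By Pick's theorem A = I + B/2 − 1, so I = 251 − 4/2 + 1 = 250.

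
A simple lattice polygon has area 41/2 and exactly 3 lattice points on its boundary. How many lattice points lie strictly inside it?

From Pick's theorem, I = A − B/2 + 1 = 41/2 − 3/2 + 1 = 20.

20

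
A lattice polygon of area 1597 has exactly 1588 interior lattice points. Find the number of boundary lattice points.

Pick's theorem gives A = I + B/2 − 1, so B = 2(A − I + 1) = 2(1597 − 1588 + 1) = 20.

20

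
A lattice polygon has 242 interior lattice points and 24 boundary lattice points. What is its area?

By Pick's theorem, A = I + B/2 − 1 = 242 + 24/2 − 1 = 253.

253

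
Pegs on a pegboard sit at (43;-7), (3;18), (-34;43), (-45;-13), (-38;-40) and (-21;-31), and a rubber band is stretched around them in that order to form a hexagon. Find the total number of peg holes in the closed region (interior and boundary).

3528

The shoelace formula gives twice the area as |[43·18 − 3·(-7)] + [3·43 − (-34)·18] + [(-34)·(-13) − (-45)·43] + [(-45)·(-40) − (-38)·(-13)] + [(-38)·(-31) − (-21)·(-40)] + [(-21)·(-7) − 43·(-31)]| = 7037, so the area is 7037/2.
Summing gcd(|Δx|,|Δy|) over the edges gives the boundary count: gcd(40,25) + gcd(37,25) + gcd(11,56) + gcd(7,27) + gcd(17,9) + gcd(64,24) = 5+1+1+1+1+8 = 17.
Pick's theorem gives I = A − B/2 + 1 = 7037/2 − 17/2 + 1 = 3511, so the closed region contains I + B = 3511 + 17 = 3528 lattice points.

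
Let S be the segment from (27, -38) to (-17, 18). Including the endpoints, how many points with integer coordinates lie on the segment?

5

The number of lattice points on a segment between lattice points is gcd(|Δx|,|Δy|) + 1 = gcd(44,56) + 1 = 4 + 1 = 5.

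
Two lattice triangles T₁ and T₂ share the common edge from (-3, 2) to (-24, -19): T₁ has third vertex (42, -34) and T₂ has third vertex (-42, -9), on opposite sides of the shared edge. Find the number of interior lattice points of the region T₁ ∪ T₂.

The union is the simple quadrilateral with vertices (-3, 2), (42, -34), (-24, -19), (-42, -9) in order.
By the shoelace formula, twice the signed area is |[(-3)·(-34) − 42·2] + [42·(-19) − (-24)·(-34)] + [(-24)·(-9) − (-42)·(-19)] + [(-42)·2 − (-3)·(-9)]| = 2289, so the area is 2289/2.
Summing gcd(|Δx|,|Δy|) over the edges gives the boundary count: gcd(45,36) + gcd(66,15) + gcd(18,10) + gcd(39,11) = 9+3+2+1 = 15.
By Pick's theorem I = A − B/2 + 1 = 2289/2 − 15/2 + 1 = 1138.

1138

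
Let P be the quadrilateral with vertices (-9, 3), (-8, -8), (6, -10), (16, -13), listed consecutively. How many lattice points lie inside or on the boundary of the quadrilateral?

By the shoelace formula, twice the signed area is |((-9)·(-8) − (-8)·3) + ((-8)·(-10) − 6·(-8)) + (6·(-13) − 16·(-10)) + (16·3 − (-9)·(-13))| = 237, so the area is 118.5.
Summing gcd(|Δx|,|Δy|) over the edges gives the boundary count: gcd(1,11) + gcd(14,2) + gcd(10,3) + gcd(25,16) = 1+2+1+1 = 5.
Pick's theorem gives I = A − B/2 + 1 = 118.5 − 5/2 + 1 = 117, so the closed region contains I + B = 117 + 5 = 122 lattice points.

122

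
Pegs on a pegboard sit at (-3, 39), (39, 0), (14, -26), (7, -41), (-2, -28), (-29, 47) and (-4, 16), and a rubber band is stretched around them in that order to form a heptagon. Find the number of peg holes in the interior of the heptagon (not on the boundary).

2243

By the shoelace formula, twice the signed area is |[(-3)·0 − 39·39] + [39·(-26) − 14·0] + [14·(-41) − 7·(-26)] + [7·(-28) − (-2)·(-41)] + [(-2)·47 − (-29)·(-28)] + [(-29)·16 − (-4)·47] + [(-4)·39 − (-3)·16]| = 4495, so the area is 2247.5.
The number of boundary lattice points is Σ gcd(|Δx|,|Δy|) = gcd(42,39) + gcd(25,26) + gcd(7,15) + gcd(9,13) + gcd(27,75) + gcd(25,31) + gcd(1,23) = 3+1+1+1+3+1+1 = 11.
By Pick's theorem A = I + B/2 − 1, so I = 2247.5 − 11/2 + 1 = 2243.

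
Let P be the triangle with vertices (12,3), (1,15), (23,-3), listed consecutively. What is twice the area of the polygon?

The shoelace formula gives twice the area as |[12·15 − 1·3] + [1·(-3) − 23·15] + [23·3 − 12·(-3)]| = 66, so the area is 33.

66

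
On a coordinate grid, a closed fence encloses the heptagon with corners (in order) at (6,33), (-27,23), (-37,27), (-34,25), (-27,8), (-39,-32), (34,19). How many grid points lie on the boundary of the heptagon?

Summing gcd(|Δx|,|Δy|) over the edges gives the boundary count: gcd(33,10) + gcd(10,4) + gcd(3,2) + gcd(7,17) + gcd(12,40) + gcd(73,51) + gcd(28,14) = 1+2+1+1+4+1+14 = 24.

24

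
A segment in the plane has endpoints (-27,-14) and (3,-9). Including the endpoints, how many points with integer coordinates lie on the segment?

The number of lattice points on a segment between lattice points is gcd(|Δx|,|Δy|) + 1 = gcd(30,5) + 1 = 5 + 1 = 6.

6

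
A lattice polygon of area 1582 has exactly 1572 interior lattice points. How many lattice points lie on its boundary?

22

Pick's theorem gives A = I + B/2 − 1, so B = 2(A − I + 1) = 2(1582 − 1572 + 1) = 22.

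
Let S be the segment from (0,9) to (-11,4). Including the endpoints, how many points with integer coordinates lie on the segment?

2

The number of lattice points on a segment between lattice points is gcd(|Δx|,|Δy|) + 1 = gcd(11,5) + 1 = 1 + 1 = 2.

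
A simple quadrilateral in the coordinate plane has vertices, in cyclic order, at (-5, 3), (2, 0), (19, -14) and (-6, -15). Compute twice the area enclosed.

496

The shoelace formula gives twice the area as |((-5)·0 − 2·3) + (2·(-14) − 19·0) + (19·(-15) − (-6)·(-14)) + ((-6)·3 − (-5)·(-15))| = 496, so the area is 248.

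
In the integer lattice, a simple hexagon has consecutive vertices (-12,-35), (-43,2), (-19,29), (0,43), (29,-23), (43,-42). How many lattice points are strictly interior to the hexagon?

3517

Using the shoelace formula, 2A = |[(-12)·2 − (-43)·(-35)] + [(-43)·29 − (-19)·2] + [(-19)·43 − 0·29] + [0·(-23) − 29·43] + [29·(-42) − 43·(-23)] + [43·(-35) − (-12)·(-42)]| = 7040, so the area is 3520.
Along each edge there are gcd(|Δx|,|Δy|)+1 lattice points, so counting each shared vertex once the boundary has gcd(31,37) + gcd(24,27) + gcd(19,14) + gcd(29,66) + gcd(14,19) + gcd(55,7) = 1+3+1+1+1+1 = 8.
Pick's theorem gives I = A − B/2 + 1 = 3520 − 8/2 + 1 = 3517.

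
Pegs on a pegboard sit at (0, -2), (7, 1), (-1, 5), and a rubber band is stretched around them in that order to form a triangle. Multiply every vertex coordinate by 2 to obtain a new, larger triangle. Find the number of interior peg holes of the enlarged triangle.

Using the shoelace formula, 2A = |[0·1 − 7·(-2)] + [7·5 − (-1)·1] + [(-1)·(-2) − 0·5]| = 52, so the area is 26.
Summing gcd(|Δx|,|Δy|) over the edges gives the boundary count: gcd(7,3) + gcd(8,4) + gcd(1,7) = 1+4+1 = 6.
Scaling by 2 multiplies the area by 2² = 4 (so the new area is 104) and multiplies the boundary lattice-point count by 2, giving 12.
By Pick's theorem, the interior count of the dilated polygon is 104 − 12/2 + 1 = 99.

99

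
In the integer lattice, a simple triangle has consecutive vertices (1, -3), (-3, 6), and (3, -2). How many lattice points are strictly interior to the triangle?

By the shoelace formula, twice the signed area is |[1·6 − (-3)·(-3)] + [(-3)·(-2) − 3·6] + [3·(-3) − 1·(-2)]| = 22, so the area is 11.
The number of boundary lattice points is Σ gcd(|Δx|,|Δy|) = gcd(4,9) + gcd(6,8) + gcd(2,1) = 1+2+1 = 4.
Pick's theorem gives I = A − B/2 + 1 = 11 − 4/2 + 1 = 10.

10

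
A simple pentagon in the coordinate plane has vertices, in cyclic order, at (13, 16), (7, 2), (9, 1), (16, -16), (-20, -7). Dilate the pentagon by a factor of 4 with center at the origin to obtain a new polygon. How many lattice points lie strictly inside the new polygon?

The shoelace formula gives twice the area as |[13·2 − 7·16] + [7·1 − 9·2] + [9·(-16) − 16·1] + [16·(-7) − (-20)·(-16)] + [(-20)·16 − 13·(-7)]| = 918, so the area is 459.
The number of boundary lattice points is Σ gcd(|Δx|,|Δy|) = gcd(6,14) + gcd(2,1) + gcd(7,17) + gcd(36,9) + gcd(33,23) = 2+1+1+9+1 = 14.
Scaling by 4 multiplies the area by 4² = 16 (so the new area is 7344) and multiplies the boundary lattice-point count by 4, giving 56.
By Pick's theorem, the interior count of the dilated polygon is 7344 − 56/2 + 1 = 7317.

7317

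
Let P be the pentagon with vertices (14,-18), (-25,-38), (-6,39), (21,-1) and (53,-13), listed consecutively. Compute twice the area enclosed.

3990

The shoelace formula gives twice the area as |[14·(-38) − (-25)·(-18)] + [(-25)·39 − (-6)·(-38)] + [(-6)·(-1) − 21·39] + [21·(-13) − 53·(-1)] + [53·(-18) − 14·(-13)]| = 3990, so the area is 1995.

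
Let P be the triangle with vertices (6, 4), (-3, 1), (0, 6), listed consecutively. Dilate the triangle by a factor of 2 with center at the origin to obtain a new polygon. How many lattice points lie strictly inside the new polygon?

67

The shoelace formula gives twice the area as |[6·1 − (-3)·4] + [(-3)·6 − 0·1] + [0·4 − 6·6]| = 36, so the area is 18.
The number of boundary lattice points is Σ gcd(|Δx|,|Δy|) = gcd(9,3) + gcd(3,5) + gcd(6,2) = 3+1+2 = 6.
Scaling by 2 multiplies the area by 2² = 4 (so the new area is 72) and multiplies the boundary lattice-point count by 2, giving 12.
By Pick's theorem, the interior count of the dilated polygon is 72 − 12/2 + 1 = 67.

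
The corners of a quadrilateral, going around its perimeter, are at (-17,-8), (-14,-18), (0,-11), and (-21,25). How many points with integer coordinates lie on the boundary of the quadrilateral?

Summing gcd(|Δx|,|Δy|) over the edges gives the boundary count: gcd(3,10) + gcd(14,7) + gcd(21,36) + gcd(4,33) = 1+7+3+1 = 12.

12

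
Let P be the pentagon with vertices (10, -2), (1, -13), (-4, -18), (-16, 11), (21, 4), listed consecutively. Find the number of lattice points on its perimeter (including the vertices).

Along each edge there are gcd(|Δx|,|Δy|)+1 lattice points, so counting each shared vertex once the boundary has gcd(9,11) + gcd(5,5) + gcd(12,29) + gcd(37,7) + gcd(11,6) = 1+5+1+1+1 = 9.

9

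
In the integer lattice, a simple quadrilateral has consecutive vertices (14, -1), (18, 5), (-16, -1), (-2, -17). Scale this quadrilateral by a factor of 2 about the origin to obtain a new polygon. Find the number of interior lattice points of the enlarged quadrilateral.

1299

Using the shoelace formula, 2A = |(14·5 − 18·(-1)) + (18·(-1) − (-16)·5) + ((-16)·(-17) − (-2)·(-1)) + ((-2)·(-1) − 14·(-17))| = 660, so the area is 330.
Along each edge there are gcd(|Δx|,|Δy|)+1 lattice points, so counting each shared vertex once the boundary has gcd(4,6) + gcd(34,6) + gcd(14,16) + gcd(16,16) = 2+2+2+16 = 22.
Scaling by 2 multiplies the area by 2² = 4 (so the new area is 1320) and multiplies the boundary lattice-point count by 2, giving 44.
By Pick's theorem, the interior count of the dilated polygon is 1320 − 44/2 + 1 = 1299.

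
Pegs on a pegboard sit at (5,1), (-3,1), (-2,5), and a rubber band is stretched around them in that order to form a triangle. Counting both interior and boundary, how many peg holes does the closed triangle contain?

22

Using the shoelace formula, 2A = |(5·1 − (-3)·1) + ((-3)·5 − (-2)·1) + ((-2)·1 − 5·5)| = 32, so the area is 16.
The number of boundary lattice points is Σ gcd(|Δx|,|Δy|) = gcd(8,0) + gcd(1,4) + gcd(7,4) = 8+1+1 = 10.
Pick's theorem gives I = A − B/2 + 1 = 16 − 10/2 + 1 = 12, so the closed region contains I + B = 12 + 10 = 22 lattice points.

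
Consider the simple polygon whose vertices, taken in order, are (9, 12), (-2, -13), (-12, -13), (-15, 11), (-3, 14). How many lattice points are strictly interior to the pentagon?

436

Using the shoelace formula, 2A = |(9·(-13) − (-2)·12) + ((-2)·(-13) − (-12)·(-13)) + ((-12)·11 − (-15)·(-13)) + ((-15)·14 − (-3)·11) + ((-3)·12 − 9·14)| = 889, so the area is 444.5.
Summing gcd(|Δx|,|Δy|) over the edges gives the boundary count: gcd(11,25) + gcd(10,0) + gcd(3,24) + gcd(12,3) + gcd(12,2) = 1+10+3+3+2 = 19.
By Pick's theorem A = I + B/2 − 1, so I = 444.5 − 19/2 + 1 = 436.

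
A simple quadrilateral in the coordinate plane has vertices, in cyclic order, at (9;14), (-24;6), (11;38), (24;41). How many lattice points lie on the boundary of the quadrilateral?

The number of boundary lattice points is Σ gcd(|Δx|,|Δy|) = gcd(33,8) + gcd(35,32) + gcd(13,3) + gcd(15,27) = 1+1+1+3 = 6.

6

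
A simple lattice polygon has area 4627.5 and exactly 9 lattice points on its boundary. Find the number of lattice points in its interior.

4624

Pick's theorem A = I + B/2 − 1 rearranges to I = A − B/2 + 1 = 4627.5 − 9/2 + 1 = 4624.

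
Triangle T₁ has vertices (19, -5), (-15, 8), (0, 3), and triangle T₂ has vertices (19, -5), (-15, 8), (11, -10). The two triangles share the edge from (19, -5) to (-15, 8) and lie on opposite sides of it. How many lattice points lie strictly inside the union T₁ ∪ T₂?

The union is the simple quadrilateral with vertices (19, -5), (0, 3), (-15, 8), (11, -10) in order.
The shoelace formula gives twice the area as |(19·3 − 0·(-5)) + (0·8 − (-15)·3) + ((-15)·(-10) − 11·8) + (11·(-5) − 19·(-10))| = 299, so the area is 299/2.
The number of boundary lattice points is Σ gcd(|Δx|,|Δy|) = gcd(19,8) + gcd(15,5) + gcd(26,18) + gcd(8,5) = 1+5+2+1 = 9.
By Pick's theorem I = A − B/2 + 1 = 299/2 − 9/2 + 1 = 146.

146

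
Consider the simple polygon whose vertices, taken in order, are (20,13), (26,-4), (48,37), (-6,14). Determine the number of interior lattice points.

The shoelace formula gives twice the area as |[20·(-4) − 26·13] + [26·37 − 48·(-4)] + [48·14 − (-6)·37] + [(-6)·13 − 20·14]| = 1272, so the area is 636.
Summing gcd(|Δx|,|Δy|) over the edges gives the boundary count: gcd(6,17) + gcd(22,41) + gcd(54,23) + gcd(26,1) = 1+1+1+1 = 4.
Pick's theorem gives I = A − B/2 + 1 = 636 − 4/2 + 1 = 635.

635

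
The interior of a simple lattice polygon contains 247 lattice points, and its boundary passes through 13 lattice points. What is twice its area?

By Pick's theorem, A = I + B/2 − 1 = 247 + 13/2 − 1 = 505/2.
Hence 2A = 505.

505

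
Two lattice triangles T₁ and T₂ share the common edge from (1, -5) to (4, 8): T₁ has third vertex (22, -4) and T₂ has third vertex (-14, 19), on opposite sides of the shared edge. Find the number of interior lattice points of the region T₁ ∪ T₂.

The union is the simple quadrilateral with vertices (1, -5), (22, -4), (4, 8), (-14, 19) in order.
The shoelace formula gives twice the area as |[1·(-4) − 22·(-5)] + [22·8 − 4·(-4)] + [4·19 − (-14)·8] + [(-14)·(-5) − 1·19]| = 537, so the area is 268.5.
Along each edge there are gcd(|Δx|,|Δy|)+1 lattice points, so counting each shared vertex once the boundary has gcd(21,1) + gcd(18,12) + gcd(18,11) + gcd(15,24) = 1+6+1+3 = 11.
By Pick's theorem I = A − B/2 + 1 = 268.5 − 11/2 + 1 = 264.

264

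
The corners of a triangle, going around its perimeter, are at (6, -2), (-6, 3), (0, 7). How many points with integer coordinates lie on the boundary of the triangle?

Summing gcd(|Δx|,|Δy|) over the edges gives the boundary count: gcd(12,5) + gcd(6,4) + gcd(6,9) = 1+2+3 = 6.

6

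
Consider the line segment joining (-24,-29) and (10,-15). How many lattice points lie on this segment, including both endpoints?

The number of lattice points on a segment between lattice points is gcd(|Δx|,|Δy|) + 1 = gcd(34,14) + 1 = 2 + 1 = 3.

3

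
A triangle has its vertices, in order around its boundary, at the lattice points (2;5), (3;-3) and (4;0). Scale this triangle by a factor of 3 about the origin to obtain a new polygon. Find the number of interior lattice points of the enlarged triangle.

By the shoelace formula, twice the signed area is |(2·(-3) − 3·5) + (3·0 − 4·(-3)) + (4·5 − 2·0)| = 11, so the area is 11/2.
The number of boundary lattice points is Σ gcd(|Δx|,|Δy|) = gcd(1,8) + gcd(1,3) + gcd(2,5) = 1+1+1 = 3.
Scaling by 3 multiplies the area by 3² = 9 (so the new area is 99/2) and multiplies the boundary lattice-point count by 3, giving 9.
By Pick's theorem, the interior count of the dilated polygon is 99/2 − 9/2 + 1 = 46.

46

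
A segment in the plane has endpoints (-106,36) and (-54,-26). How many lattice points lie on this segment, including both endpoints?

The number of lattice points on a segment between lattice points is gcd(|Δx|,|Δy|) + 1 = gcd(52,62) + 1 = 2 + 1 = 3.

3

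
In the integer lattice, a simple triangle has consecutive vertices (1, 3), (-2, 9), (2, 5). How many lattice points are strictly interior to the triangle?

3

Using the shoelace formula, 2A = |[1·9 − (-2)·3] + [(-2)·5 − 2·9] + [2·3 − 1·5]| = 12, so the area is 6.
Along each edge there are gcd(|Δx|,|Δy|)+1 lattice points, so counting each shared vertex once the boundary has gcd(3,6) + gcd(4,4) + gcd(1,2) = 3+4+1 = 8.
Pick's theorem gives I = A − B/2 + 1 = 6 − 8/2 + 1 = 3.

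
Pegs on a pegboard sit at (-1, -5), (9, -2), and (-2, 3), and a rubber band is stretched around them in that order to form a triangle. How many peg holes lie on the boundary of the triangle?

3

Along each edge there are gcd(|Δx|,|Δy|)+1 lattice points, so counting each shared vertex once the boundary has gcd(10,3) + gcd(11,5) + gcd(1,8) = 1+1+1 = 3.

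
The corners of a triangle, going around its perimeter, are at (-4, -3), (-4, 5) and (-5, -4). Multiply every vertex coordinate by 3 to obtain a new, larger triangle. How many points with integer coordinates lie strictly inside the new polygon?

By the shoelace formula, twice the signed area is |[(-4)·5 − (-4)·(-3)] + [(-4)·(-4) − (-5)·5] + [(-5)·(-3) − (-4)·(-4)]| = 8, so the area is 4.
The number of boundary lattice points is Σ gcd(|Δx|,|Δy|) = gcd(0,8) + gcd(1,9) + gcd(1,1) = 8+1+1 = 10.
Scaling by 3 multiplies the area by 3² = 9 (so the new area is 36) and multiplies the boundary lattice-point count by 3, giving 30.
By Pick's theorem, the interior count of the dilated polygon is 36 − 30/2 + 1 = 22.

22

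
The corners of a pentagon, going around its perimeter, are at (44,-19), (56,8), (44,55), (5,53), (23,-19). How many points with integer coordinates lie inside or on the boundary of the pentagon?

The shoelace formula gives twice the area as |(44·8 − 56·(-19)) + (56·55 − 44·8) + (44·53 − 5·55) + (5·(-19) − 23·53) + (23·(-19) − 44·(-19))| = 5286, so the area is 2643.
Summing gcd(|Δx|,|Δy|) over the edges gives the boundary count: gcd(12,27) + gcd(12,47) + gcd(39,2) + gcd(18,72) + gcd(21,0) = 3+1+1+18+21 = 44.
Pick's theorem gives I = A − B/2 + 1 = 2643 − 44/2 + 1 = 2622, so the closed region contains I + B = 2622 + 44 = 2666 lattice points.

2666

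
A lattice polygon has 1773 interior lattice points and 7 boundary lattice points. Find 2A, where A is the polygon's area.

3551

By Pick's theorem, A = I + B/2 − 1 = 1773 + 7/2 − 1 = 3551/2.
Hence 2A = 3551.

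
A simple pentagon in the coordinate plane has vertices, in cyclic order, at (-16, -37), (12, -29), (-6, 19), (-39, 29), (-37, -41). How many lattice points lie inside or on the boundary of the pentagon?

2465

Using the shoelace formula, 2A = |((-16)·(-29) − 12·(-37)) + (12·19 − (-6)·(-29)) + ((-6)·29 − (-39)·19) + ((-39)·(-41) − (-37)·29) + ((-37)·(-37) − (-16)·(-41))| = 4914, so the area is 2457.
Summing gcd(|Δx|,|Δy|) over the edges gives the boundary count: gcd(28,8) + gcd(18,48) + gcd(33,10) + gcd(2,70) + gcd(21,4) = 4+6+1+2+1 = 14.
Pick's theorem gives I = A − B/2 + 1 = 2457 − 14/2 + 1 = 2451, so the closed region contains I + B = 2451 + 14 = 2465 lattice points.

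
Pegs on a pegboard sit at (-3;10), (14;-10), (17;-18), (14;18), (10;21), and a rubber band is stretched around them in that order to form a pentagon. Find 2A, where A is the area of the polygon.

The shoelace formula gives twice the area as |[(-3)·(-10) − 14·10] + [14·(-18) − 17·(-10)] + [17·18 − 14·(-18)] + [14·21 − 10·18] + [10·10 − (-3)·21]| = 643, so the area is 321.5.

643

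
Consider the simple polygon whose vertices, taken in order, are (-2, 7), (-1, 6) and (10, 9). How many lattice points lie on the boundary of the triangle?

The number of boundary lattice points is Σ gcd(|Δx|,|Δy|) = gcd(1,1) + gcd(11,3) + gcd(12,2) = 1+1+2 = 4.

4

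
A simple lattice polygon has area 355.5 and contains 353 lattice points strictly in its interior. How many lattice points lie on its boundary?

7

Pick's theorem gives A = I + B/2 − 1, so B = 2(A − I + 1) = 2(355.5 − 353 + 1) = 7.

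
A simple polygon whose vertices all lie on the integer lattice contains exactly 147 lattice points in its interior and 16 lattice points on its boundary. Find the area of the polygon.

154

By Pick's theorem, A = I + B/2 − 1 = 147 + 16/2 − 1 = 154.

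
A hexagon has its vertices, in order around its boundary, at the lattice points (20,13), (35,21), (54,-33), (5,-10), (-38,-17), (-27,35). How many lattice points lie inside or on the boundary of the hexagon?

By the shoelace formula, twice the signed area is |[20·21 − 35·13] + [35·(-33) − 54·21] + [54·(-10) − 5·(-33)] + [5·(-17) − (-38)·(-10)] + [(-38)·35 − (-27)·(-17)] + [(-27)·13 − 20·35]| = 6004, so the area is 3002.
The number of boundary lattice points is Σ gcd(|Δx|,|Δy|) = gcd(15,8) + gcd(19,54) + gcd(49,23) + gcd(43,7) + gcd(11,52) + gcd(47,22) = 1+1+1+1+1+1 = 6.
Pick's theorem gives I = A − B/2 + 1 = 3002 − 6/2 + 1 = 3000, so the closed region contains I + B = 3000 + 6 = 3006 lattice points.

3006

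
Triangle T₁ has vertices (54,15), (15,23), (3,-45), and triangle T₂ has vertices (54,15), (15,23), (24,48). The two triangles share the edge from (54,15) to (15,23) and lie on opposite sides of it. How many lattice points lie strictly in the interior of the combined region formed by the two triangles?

1893

The union is the simple quadrilateral with vertices (54,15), (3,-45), (15,23), (24,48) in order.
By the shoelace formula, twice the signed area is |[54·(-45) − 3·15] + [3·23 − 15·(-45)] + [15·48 − 24·23] + [24·15 − 54·48]| = 3795, so the area is 1897.5.
Summing gcd(|Δx|,|Δy|) over the edges gives the boundary count: gcd(51,60) + gcd(12,68) + gcd(9,25) + gcd(30,33) = 3+4+1+3 = 11.
By Pick's theorem I = A − B/2 + 1 = 1897.5 − 11/2 + 1 = 1893.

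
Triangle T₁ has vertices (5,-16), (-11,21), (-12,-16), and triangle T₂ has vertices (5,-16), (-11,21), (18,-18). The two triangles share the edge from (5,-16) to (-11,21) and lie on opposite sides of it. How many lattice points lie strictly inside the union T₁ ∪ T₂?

530

The union is the simple quadrilateral with vertices (5,-16), (-12,-16), (-11,21), (18,-18) in order.
Using the shoelace formula, 2A = |[5·(-16) − (-12)·(-16)] + [(-12)·21 − (-11)·(-16)] + [(-11)·(-18) − 18·21] + [18·(-16) − 5·(-18)]| = 1078, so the area is 539.
The number of boundary lattice points is Σ gcd(|Δx|,|Δy|) = gcd(17,0) + gcd(1,37) + gcd(29,39) + gcd(13,2) = 17+1+1+1 = 20.
By Pick's theorem I = A − B/2 + 1 = 539 − 20/2 + 1 = 530.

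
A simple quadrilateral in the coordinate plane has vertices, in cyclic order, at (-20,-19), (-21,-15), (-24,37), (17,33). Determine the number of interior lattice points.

1159

By the shoelace formula, twice the signed area is |[(-20)·(-15) − (-21)·(-19)] + [(-21)·37 − (-24)·(-15)] + [(-24)·33 − 17·37] + [17·(-19) − (-20)·33]| = 2320, so the area is 1160.
The number of boundary lattice points is Σ gcd(|Δx|,|Δy|) = gcd(1,4) + gcd(3,52) + gcd(41,4) + gcd(37,52) = 1+1+1+1 = 4.
Pick's theorem gives I = A − B/2 + 1 = 1160 − 4/2 + 1 = 1159.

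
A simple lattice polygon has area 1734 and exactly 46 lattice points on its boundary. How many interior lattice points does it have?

1712

From Pick's theorem, I = A − B/2 + 1 = 1734 − 46/2 + 1 = 1712.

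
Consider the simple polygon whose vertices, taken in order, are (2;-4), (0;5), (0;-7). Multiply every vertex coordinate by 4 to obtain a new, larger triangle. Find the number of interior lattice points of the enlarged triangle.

165

By the shoelace formula, twice the signed area is |[2·5 − 0·(-4)] + [0·(-7) − 0·5] + [0·(-4) − 2·(-7)]| = 24, so the area is 12.
The number of boundary lattice points is Σ gcd(|Δx|,|Δy|) = gcd(2,9) + gcd(0,12) + gcd(2,3) = 1+12+1 = 14.
Scaling by 4 multiplies the area by 4² = 16 (so the new area is 192) and multiplies the boundary lattice-point count by 4, giving 56.
By Pick's theorem, the interior count of the dilated polygon is 192 − 56/2 + 1 = 165.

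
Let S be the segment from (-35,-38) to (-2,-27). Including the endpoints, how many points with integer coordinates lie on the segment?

The number of lattice points on a segment between lattice points is gcd(|Δx|,|Δy|) + 1 = gcd(33,11) + 1 = 11 + 1 = 12.

12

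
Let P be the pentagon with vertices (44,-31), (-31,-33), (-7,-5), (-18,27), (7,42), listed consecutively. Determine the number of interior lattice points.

The shoelace formula gives twice the area as |(44·(-33) − (-31)·(-31)) + ((-31)·(-5) − (-7)·(-33)) + ((-7)·27 − (-18)·(-5)) + ((-18)·42 − 7·27) + (7·(-31) − 44·42)| = 5778, so the area is 2889.
The number of boundary lattice points is Σ gcd(|Δx|,|Δy|) = gcd(75,2) + gcd(24,28) + gcd(11,32) + gcd(25,15) + gcd(37,73) = 1+4+1+5+1 = 12.
Pick's theorem gives I = A − B/2 + 1 = 2889 − 12/2 + 1 = 2884.

2884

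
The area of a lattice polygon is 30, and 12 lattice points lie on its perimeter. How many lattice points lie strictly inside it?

Pick's theorem A = I + B/2 − 1 rearranges to I = A − B/2 + 1 = 30 − 12/2 + 1 = 25.

25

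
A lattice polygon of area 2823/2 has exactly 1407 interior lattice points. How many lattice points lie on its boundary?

11

Pick's theorem gives A = I + B/2 − 1, so B = 2(A − I + 1) = 2(2823/2 − 1407 + 1) = 11.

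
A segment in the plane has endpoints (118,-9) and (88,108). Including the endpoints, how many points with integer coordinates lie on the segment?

4

The number of lattice points on a segment between lattice points is gcd(|Δx|,|Δy|) + 1 = gcd(30,117) + 1 = 3 + 1 = 4.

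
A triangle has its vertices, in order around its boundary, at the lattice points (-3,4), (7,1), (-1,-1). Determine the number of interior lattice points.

21

The shoelace formula gives twice the area as |[(-3)·1 − 7·4] + [7·(-1) − (-1)·1] + [(-1)·4 − (-3)·(-1)]| = 44, so the area is 22.
The number of boundary lattice points is Σ gcd(|Δx|,|Δy|) = gcd(10,3) + gcd(8,2) + gcd(2,5) = 1+2+1 = 4.
Pick's theorem gives I = A − B/2 + 1 = 22 − 4/2 + 1 = 21.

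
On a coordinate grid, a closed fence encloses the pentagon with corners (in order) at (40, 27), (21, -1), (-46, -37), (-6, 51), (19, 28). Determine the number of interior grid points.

The shoelace formula gives twice the area as |[40·(-1) − 21·27] + [21·(-37) − (-46)·(-1)] + [(-46)·51 − (-6)·(-37)] + [(-6)·28 − 19·51] + [19·27 − 40·28]| = 5742, so the area is 2871.
The number of boundary lattice points is Σ gcd(|Δx|,|Δy|) = gcd(19,28) + gcd(67,36) + gcd(40,88) + gcd(25,23) + gcd(21,1) = 1+1+8+1+1 = 12.
By Pick's theorem A = I + B/2 − 1, so I = 2871 − 12/2 + 1 = 2866.

2866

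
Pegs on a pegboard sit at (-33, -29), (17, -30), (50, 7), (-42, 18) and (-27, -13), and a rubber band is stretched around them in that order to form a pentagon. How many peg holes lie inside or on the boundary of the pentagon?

By the shoelace formula, twice the signed area is |[(-33)·(-30) − 17·(-29)] + [17·7 − 50·(-30)] + [50·18 − (-42)·7] + [(-42)·(-13) − (-27)·18] + [(-27)·(-29) − (-33)·(-13)]| = 5682, so the area is 2841.
The number of boundary lattice points is Σ gcd(|Δx|,|Δy|) = gcd(50,1) + gcd(33,37) + gcd(92,11) + gcd(15,31) + gcd(6,16) = 1+1+1+1+2 = 6.
Pick's theorem gives I = A − B/2 + 1 = 2841 − 6/2 + 1 = 2839, so the closed region contains I + B = 2839 + 6 = 2845 lattice points.

2845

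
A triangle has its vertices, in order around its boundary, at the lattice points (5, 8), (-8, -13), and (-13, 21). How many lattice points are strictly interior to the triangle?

273

The shoelace formula gives twice the area as |(5·(-13) − (-8)·8) + ((-8)·21 − (-13)·(-13)) + ((-13)·8 − 5·21)| = 547, so the area is 547/2.
Summing gcd(|Δx|,|Δy|) over the edges gives the boundary count: gcd(13,21) + gcd(5,34) + gcd(18,13) = 1+1+1 = 3.
By Pick's theorem A = I + B/2 − 1, so I = 547/2 − 3/2 + 1 = 273.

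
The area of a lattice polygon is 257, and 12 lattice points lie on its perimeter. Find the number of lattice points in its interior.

Pick's theorem A = I + B/2 − 1 rearranges to I = A − B/2 + 1 = 257 − 12/2 + 1 = 252.

252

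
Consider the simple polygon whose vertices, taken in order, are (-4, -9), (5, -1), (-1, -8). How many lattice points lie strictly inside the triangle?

7

The shoelace formula gives twice the area as |[(-4)·(-1) − 5·(-9)] + [5·(-8) − (-1)·(-1)] + [(-1)·(-9) − (-4)·(-8)]| = 15, so the area is 15/2.
Along each edge there are gcd(|Δx|,|Δy|)+1 lattice points, so counting each shared vertex once the boundary has gcd(9,8) + gcd(6,7) + gcd(3,1) = 1+1+1 = 3.
By Pick's theorem A = I + B/2 − 1, so I = 15/2 − 3/2 + 1 = 7.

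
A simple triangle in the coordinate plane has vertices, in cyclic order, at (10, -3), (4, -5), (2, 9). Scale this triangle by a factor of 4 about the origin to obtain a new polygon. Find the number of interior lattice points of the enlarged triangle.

Using the shoelace formula, 2A = |(10·(-5) − 4·(-3)) + (4·9 − 2·(-5)) + (2·(-3) − 10·9)| = 88, so the area is 44.
Along each edge there are gcd(|Δx|,|Δy|)+1 lattice points, so counting each shared vertex once the boundary has gcd(6,2) + gcd(2,14) + gcd(8,12) = 2+2+4 = 8.
Scaling by 4 multiplies the area by 4² = 16 (so the new area is 704) and multiplies the boundary lattice-point count by 4, giving 32.
By Pick's theorem, the interior count of the dilated polygon is 704 − 32/2 + 1 = 689.

689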